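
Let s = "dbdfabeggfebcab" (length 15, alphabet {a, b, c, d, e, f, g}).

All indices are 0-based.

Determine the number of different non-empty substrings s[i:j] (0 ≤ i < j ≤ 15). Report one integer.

sorted suffixes:
  #0 SA[0]=13  'ab'
  #1 SA[1]=4  'abeggfebcab'
  #2 SA[2]=14  'b'
  #3 SA[3]=11  'bcab'
  #4 SA[4]=1  'bdfabeggfebcab'
  #5 SA[5]=5  'beggfebcab'
  #6 SA[6]=12  'cab'
  #7 SA[7]=0  'dbdfabeggfebcab'
  #8 SA[8]=2  'dfabeggfebcab'
  #9 SA[9]=10  'ebcab'
  #10 SA[10]=6  'eggfebcab'
  #11 SA[11]=3  'fabeggfebcab'
  #12 SA[12]=9  'febcab'
  #13 SA[13]=8  'gfebcab'
  #14 SA[14]=7  'ggfebcab'

SA = [13, 4, 14, 11, 1, 5, 12, 0, 2, 10, 6, 3, 9, 8, 7]
i: (SA[i-1],SA[i]) lcp shared
  1: (13,4) 2 'ab'
  2: (4,14) 0 ''
  3: (14,11) 1 'b'
  4: (11,1) 1 'b'
  5: (1,5) 1 'b'
  6: (5,12) 0 ''
  7: (12,0) 0 ''
  8: (0,2) 1 'd'
  9: (2,10) 0 ''
  10: (10,6) 1 'e'
  11: (6,3) 0 ''
  12: (3,9) 1 'f'
  13: (9,8) 0 ''
  14: (8,7) 1 'g'

n(n+1)/2 = 15·16/2 = 120
Σ LCP = 0 + 2 + 0 + 1 + 1 + 1 + 0 + 0 + 1 + 0 + 1 + 0 + 1 + 0 + 1 = 9
distinct = 120 − 9 = 111

111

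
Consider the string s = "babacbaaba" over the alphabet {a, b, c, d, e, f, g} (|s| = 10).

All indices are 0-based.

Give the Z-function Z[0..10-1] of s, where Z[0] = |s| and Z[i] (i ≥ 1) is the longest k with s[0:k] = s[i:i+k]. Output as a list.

[10, 0, 2, 0, 0, 2, 0, 0, 2, 0]

Z[0]=10
i=1: fresh scan; Z[1]=0
i=2: fresh scan; Z[2]=2 grow→box=[2,4)
i=3: min(r-i=1, Z[1]=0)=0; Z[3]=0
i=4: fresh scan; Z[4]=0
i=5: fresh scan; Z[5]=2 grow→box=[5,7)
i=6: min(r-i=1, Z[1]=0)=0; Z[6]=0
i=7: fresh scan; Z[7]=0
i=8: fresh scan; Z[8]=2 grow→box=[8,10)
i=9: min(r-i=1, Z[1]=0)=0; Z[9]=0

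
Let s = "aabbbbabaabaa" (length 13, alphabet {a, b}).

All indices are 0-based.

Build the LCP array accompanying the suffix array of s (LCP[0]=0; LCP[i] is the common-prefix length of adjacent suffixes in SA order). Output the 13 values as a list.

rank→(start, suffix):
  0 → (12, 'a')
  1 → (11, 'aa')
  2 → (8, 'aabaa')
  3 → (0, 'aabbbbabaabaa')
  4 → (9, 'abaa')
  5 → (6, 'abaabaa')
  6 → (1, 'abbbbabaabaa')
  7 → (10, 'baa')
  8 → (7, 'baabaa')
  9 → (5, 'babaabaa')
  10 → (4, 'bbabaabaa')
  11 → (3, 'bbbabaabaa')
  12 → (2, 'bbbbabaabaa')

SA = [12, 11, 8, 0, 9, 6, 1, 10, 7, 5, 4, 3, 2]
rank  pair      lcp
   1  s[12:],s[11:]  1  'a'
   2  s[11:],s[8:]  2  'aa'
   3  s[8:],s[0:]  3  'aab'
   4  s[0:],s[9:]  1  'a'
   5  s[9:],s[6:]  4  'abaa'
   6  s[6:],s[1:]  2  'ab'
   7  s[1:],s[10:]  0  ''
   8  s[10:],s[7:]  3  'baa'
   9  s[7:],s[5:]  2  'ba'
  10  s[5:],s[4:]  1  'b'
  11  s[4:],s[3:]  2  'bb'
  12  s[3:],s[2:]  3  'bbb'

[0, 1, 2, 3, 1, 4, 2, 0, 3, 2, 1, 2, 3]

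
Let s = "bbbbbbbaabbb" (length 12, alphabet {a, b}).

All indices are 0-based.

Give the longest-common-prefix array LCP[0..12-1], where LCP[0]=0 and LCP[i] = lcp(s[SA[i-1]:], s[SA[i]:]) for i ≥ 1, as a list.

[0, 1, 0, 1, 1, 2, 2, 3, 3, 4, 5, 6]

rank | idx | suffix
   0 |   7 | aabbb
   1 |   8 | abbb
   2 |  11 | b
   3 |   6 | baabbb
   4 |  10 | bb
   5 |   5 | bbaabbb
   6 |   9 | bbb
   7 |   4 | bbbaabbb
   8 |   3 | bbbbaabbb
   9 |   2 | bbbbbaabbb
  10 |   1 | bbbbbbaabbb
  11 |   0 | bbbbbbbaabbb

SA = [7, 8, 11, 6, 10, 5, 9, 4, 3, 2, 1, 0]
[i] adj suffixes → lcp
  [1] 7/8 → 1 ('a')
  [2] 8/11 → 0 ('')
  [3] 11/6 → 1 ('b')
  [4] 6/10 → 1 ('b')
  [5] 10/5 → 2 ('bb')
  [6] 5/9 → 2 ('bb')
  [7] 9/4 → 3 ('bbb')
  [8] 4/3 → 3 ('bbb')
  [9] 3/2 → 4 ('bbbb')
  [10] 2/1 → 5 ('bbbbb')
  [11] 1/0 → 6 ('bbbbbb')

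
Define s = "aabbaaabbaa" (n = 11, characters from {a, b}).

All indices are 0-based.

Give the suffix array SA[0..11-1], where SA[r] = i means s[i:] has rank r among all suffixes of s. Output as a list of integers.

rank | idx | suffix
   0 |  10 | a
   1 |   9 | aa
   2 |   4 | aaabbaa
   3 |   5 | aabbaa
   4 |   0 | aabbaaabbaa
   5 |   6 | abbaa
   6 |   1 | abbaaabbaa
   7 |   8 | baa
   8 |   3 | baaabbaa
   9 |   7 | bbaa
  10 |   2 | bbaaabbaa

[10, 9, 4, 5, 0, 6, 1, 8, 3, 7, 2]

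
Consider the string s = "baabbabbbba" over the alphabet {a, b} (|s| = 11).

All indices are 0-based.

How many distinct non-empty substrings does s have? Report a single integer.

rank | idx | suffix
   0 |  10 | a
   1 |   1 | aabbabbbba
   2 |   2 | abbabbbba
   3 |   5 | abbbba
   4 |   9 | ba
   5 |   0 | baabbabbbba
   6 |   4 | babbbba
   7 |   8 | bba
   8 |   3 | bbabbbba
   9 |   7 | bbba
  10 |   6 | bbbba

SA = [10, 1, 2, 5, 9, 0, 4, 8, 3, 7, 6]
[i] adj suffixes → lcp
  [1] 10/1 → 1 ('a')
  [2] 1/2 → 1 ('a')
  [3] 2/5 → 3 ('abb')
  [4] 5/9 → 0 ('')
  [5] 9/0 → 2 ('ba')
  [6] 0/4 → 2 ('ba')
  [7] 4/8 → 1 ('b')
  [8] 8/3 → 3 ('bba')
  [9] 3/7 → 2 ('bb')
  [10] 7/6 → 3 ('bbb')

n(n+1)/2 = 11·12/2 = 66
Σ LCP = 0 + 1 + 1 + 3 + 0 + 2 + 2 + 1 + 3 + 2 + 3 = 18
distinct = 66 − 18 = 48

48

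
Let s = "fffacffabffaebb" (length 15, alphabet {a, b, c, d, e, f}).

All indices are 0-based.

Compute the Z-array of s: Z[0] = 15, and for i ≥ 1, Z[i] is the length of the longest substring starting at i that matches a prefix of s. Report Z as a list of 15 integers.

[15, 2, 1, 0, 0, 2, 1, 0, 0, 2, 1, 0, 0, 0, 0]

Z[0]=15
i=1: outside box; Z[1]=2 extend→box=[1,3)
i=2: min(r-i=1, Z[1]=2)=1; Z[2]=1
i=3: outside box; Z[3]=0
i=4: outside box; Z[4]=0
i=5: outside box; Z[5]=2 extend→box=[5,7)
i=6: min(r-i=1, Z[1]=2)=1; Z[6]=1
i=7: outside box; Z[7]=0
i=8: outside box; Z[8]=0
i=9: outside box; Z[9]=2 extend→box=[9,11)
i=10: min(r-i=1, Z[1]=2)=1; Z[10]=1
i=11: outside box; Z[11]=0
i=12: outside box; Z[12]=0
i=13: outside box; Z[13]=0
i=14: outside box; Z[14]=0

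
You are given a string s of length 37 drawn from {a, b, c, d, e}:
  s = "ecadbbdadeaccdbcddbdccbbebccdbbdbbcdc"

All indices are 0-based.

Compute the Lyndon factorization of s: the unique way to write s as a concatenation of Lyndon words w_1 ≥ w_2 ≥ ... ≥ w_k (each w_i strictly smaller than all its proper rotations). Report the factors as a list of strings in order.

emit factor 1: 'e' (i=0, period=1)
emit factor 2: 'c' (i=1, period=1)
emit factor 3: 'adbbdade' (i=2, period=8)
emit factor 4: 'accdbcddbdccbbebccdbbdbbcdc' (i=10, period=27)

["e", "c", "adbbdade", "accdbcddbdccbbebccdbbdbbcdc"]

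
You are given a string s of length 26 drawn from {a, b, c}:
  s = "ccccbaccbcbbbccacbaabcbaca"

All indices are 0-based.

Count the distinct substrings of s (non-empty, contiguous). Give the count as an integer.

rank | idx | suffix
   0 |  25 | a
   1 |  18 | aabcbaca
   2 |  19 | abcbaca
   3 |  23 | aca
   4 |  15 | acbaabcbaca
   5 |   5 | accbcbbbccacbaabcbaca
   6 |  17 | baabcbaca
   7 |  22 | baca
   8 |   4 | baccbcbbbccacbaabcbaca
   9 |  10 | bbbccacbaabcbaca
  10 |  11 | bbccacbaabcbaca
  11 |  20 | bcbaca
  12 |   8 | bcbbbccacbaabcbaca
  13 |  12 | bccacbaabcbaca
  14 |  24 | ca
  15 |  14 | cacbaabcbaca
  16 |  16 | cbaabcbaca
  17 |  21 | cbaca
  18 |   3 | cbaccbcbbbccacbaabcbaca
  19 |   9 | cbbbccacbaabcbaca
  20 |   7 | cbcbbbccacbaabcbaca
  21 |  13 | ccacbaabcbaca
  22 |   2 | ccbaccbcbbbccacbaabcbaca
  23 |   6 | ccbcbbbccacbaabcbaca
  24 |   1 | cccbaccbcbbbccacbaabcbaca
  25 |   0 | ccccbaccbcbbbccacbaabcbaca

SA = [25, 18, 19, 23, 15, 5, 17, 22, 4, 10, 11, 20, 8, 12, 24, 14, 16, 21, 3, 9, 7, 13, 2, 6, 1, 0]
rank  pair      lcp
   1  s[25:],s[18:]  1  'a'
   2  s[18:],s[19:]  1  'a'
   3  s[19:],s[23:]  1  'a'
   4  s[23:],s[15:]  2  'ac'
   5  s[15:],s[5:]  2  'ac'
   6  s[5:],s[17:]  0  ''
   7  s[17:],s[22:]  2  'ba'
   8  s[22:],s[4:]  3  'bac'
   9  s[4:],s[10:]  1  'b'
  10  s[10:],s[11:]  2  'bb'
  11  s[11:],s[20:]  1  'b'
  12  s[20:],s[8:]  3  'bcb'
  13  s[8:],s[12:]  2  'bc'
  14  s[12:],s[24:]  0  ''
  15  s[24:],s[14:]  2  'ca'
  16  s[14:],s[16:]  1  'c'
  17  s[16:],s[21:]  3  'cba'
  18  s[21:],s[3:]  4  'cbac'
  19  s[3:],s[9:]  2  'cb'
  20  s[9:],s[7:]  2  'cb'
  21  s[7:],s[13:]  1  'c'
  22  s[13:],s[2:]  2  'cc'
  23  s[2:],s[6:]  3  'ccb'
  24  s[6:],s[1:]  2  'cc'
  25  s[1:],s[0:]  3  'ccc'

n(n+1)/2 = 26·27/2 = 351
Σ LCP = 0 + 1 + 1 + 1 + 2 + 2 + 0 + 2 + 3 + 1 + 2 + 1 + 3 + 2 + 0 + 2 + 1 + 3 + 4 + 2 + 2 + 1 + 2 + 3 + 2 + 3 = 46
distinct = 351 − 46 = 305

305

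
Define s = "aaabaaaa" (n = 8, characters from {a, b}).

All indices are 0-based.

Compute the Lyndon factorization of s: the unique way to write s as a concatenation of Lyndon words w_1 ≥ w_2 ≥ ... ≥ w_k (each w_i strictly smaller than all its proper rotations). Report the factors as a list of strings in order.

emit factor 1: 'aaab' (i=0, period=4)
emit factor 2: 'a' (i=4, period=1)
emit factor 3: 'a' (i=5, period=1)
emit factor 4: 'a' (i=6, period=1)
emit factor 5: 'a' (i=7, period=1)

["aaab", "a", "a", "a", "a"]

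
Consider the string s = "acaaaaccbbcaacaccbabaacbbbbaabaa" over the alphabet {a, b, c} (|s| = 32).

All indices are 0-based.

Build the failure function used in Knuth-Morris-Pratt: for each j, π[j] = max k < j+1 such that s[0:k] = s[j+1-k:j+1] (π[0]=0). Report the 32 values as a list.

π[0] = 0
j=1 s[j]='c': π[1]=0 (border '')
j=2 s[j]='a': π[2]=1 (border 'a')
j=3 s[j]='a': k: 1→0; π[3]=1 (border 'a')
j=4 s[j]='a': k: 1→0; π[4]=1 (border 'a')
j=5 s[j]='a': k: 1→0; π[5]=1 (border 'a')
j=6 s[j]='c': π[6]=2 (border 'ac')
j=7 s[j]='c': k: 2→0; π[7]=0 (border '')
j=8 s[j]='b': π[8]=0 (border '')
j=9 s[j]='b': π[9]=0 (border '')
j=10 s[j]='c': π[10]=0 (border '')
j=11 s[j]='a': π[11]=1 (border 'a')
j=12 s[j]='a': k: 1→0; π[12]=1 (border 'a')
j=13 s[j]='c': π[13]=2 (border 'ac')
j=14 s[j]='a': π[14]=3 (border 'aca')
j=15 s[j]='c': k: 3→1; π[15]=2 (border 'ac')
j=16 s[j]='c': k: 2→0; π[16]=0 (border '')
j=17 s[j]='b': π[17]=0 (border '')
j=18 s[j]='a': π[18]=1 (border 'a')
j=19 s[j]='b': k: 1→0; π[19]=0 (border '')
j=20 s[j]='a': π[20]=1 (border 'a')
j=21 s[j]='a': k: 1→0; π[21]=1 (border 'a')
j=22 s[j]='c': π[22]=2 (border 'ac')
j=23 s[j]='b': k: 2→0; π[23]=0 (border '')
j=24 s[j]='b': π[24]=0 (border '')
j=25 s[j]='b': π[25]=0 (border '')
j=26 s[j]='b': π[26]=0 (border '')
j=27 s[j]='a': π[27]=1 (border 'a')
j=28 s[j]='a': k: 1→0; π[28]=1 (border 'a')
j=29 s[j]='b': k: 1→0; π[29]=0 (border '')
j=30 s[j]='a': π[30]=1 (border 'a')
j=31 s[j]='a': k: 1→0; π[31]=1 (border 'a')

[0, 0, 1, 1, 1, 1, 2, 0, 0, 0, 0, 1, 1, 2, 3, 2, 0, 0, 1, 0, 1, 1, 2, 0, 0, 0, 0, 1, 1, 0, 1, 1]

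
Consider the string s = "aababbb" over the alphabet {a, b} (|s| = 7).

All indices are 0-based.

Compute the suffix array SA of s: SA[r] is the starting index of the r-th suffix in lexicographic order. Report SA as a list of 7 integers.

rank | idx | suffix
   0 |   0 | aababbb
   1 |   1 | ababbb
   2 |   3 | abbb
   3 |   6 | b
   4 |   2 | babbb
   5 |   5 | bb
   6 |   4 | bbb

[0, 1, 3, 6, 2, 5, 4]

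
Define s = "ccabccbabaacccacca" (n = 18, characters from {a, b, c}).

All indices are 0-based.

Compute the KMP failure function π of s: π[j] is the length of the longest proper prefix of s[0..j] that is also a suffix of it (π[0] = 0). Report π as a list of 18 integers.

[0, 1, 0, 0, 1, 2, 0, 0, 0, 0, 0, 1, 2, 2, 3, 1, 2, 3]

π[0] = 0
j=1 s[j]='c': π[1]=1 (border 'c')
j=2 s[j]='a': k: 1→0; π[2]=0 (border '')
j=3 s[j]='b': π[3]=0 (border '')
j=4 s[j]='c': π[4]=1 (border 'c')
j=5 s[j]='c': π[5]=2 (border 'cc')
j=6 s[j]='b': k: 2→1→0; π[6]=0 (border '')
j=7 s[j]='a': π[7]=0 (border '')
j=8 s[j]='b': π[8]=0 (border '')
j=9 s[j]='a': π[9]=0 (border '')
j=10 s[j]='a': π[10]=0 (border '')
j=11 s[j]='c': π[11]=1 (border 'c')
j=12 s[j]='c': π[12]=2 (border 'cc')
j=13 s[j]='c': k: 2→1; π[13]=2 (border 'cc')
j=14 s[j]='a': π[14]=3 (border 'cca')
j=15 s[j]='c': k: 3→0; π[15]=1 (border 'c')
j=16 s[j]='c': π[16]=2 (border 'cc')
j=17 s[j]='a': π[17]=3 (border 'cca')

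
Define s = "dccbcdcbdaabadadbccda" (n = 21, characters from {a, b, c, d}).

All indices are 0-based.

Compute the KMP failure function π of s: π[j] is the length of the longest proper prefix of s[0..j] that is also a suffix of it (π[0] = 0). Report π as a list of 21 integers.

[0, 0, 0, 0, 0, 1, 2, 0, 1, 0, 0, 0, 0, 1, 0, 1, 0, 0, 0, 1, 0]

π[0] = 0
j=1 s[j]='c': π[1]=0 (border '')
j=2 s[j]='c': π[2]=0 (border '')
j=3 s[j]='b': π[3]=0 (border '')
j=4 s[j]='c': π[4]=0 (border '')
j=5 s[j]='d': π[5]=1 (border 'd')
j=6 s[j]='c': π[6]=2 (border 'dc')
j=7 s[j]='b': k: 2→0; π[7]=0 (border '')
j=8 s[j]='d': π[8]=1 (border 'd')
j=9 s[j]='a': k: 1→0; π[9]=0 (border '')
j=10 s[j]='a': π[10]=0 (border '')
j=11 s[j]='b': π[11]=0 (border '')
j=12 s[j]='a': π[12]=0 (border '')
j=13 s[j]='d': π[13]=1 (border 'd')
j=14 s[j]='a': k: 1→0; π[14]=0 (border '')
j=15 s[j]='d': π[15]=1 (border 'd')
j=16 s[j]='b': k: 1→0; π[16]=0 (border '')
j=17 s[j]='c': π[17]=0 (border '')
j=18 s[j]='c': π[18]=0 (border '')
j=19 s[j]='d': π[19]=1 (border 'd')
j=20 s[j]='a': k: 1→0; π[20]=0 (border '')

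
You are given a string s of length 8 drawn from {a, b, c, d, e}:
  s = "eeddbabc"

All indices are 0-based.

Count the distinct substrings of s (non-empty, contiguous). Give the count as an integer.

rank→(start, suffix):
  0 → (5, 'abc')
  1 → (4, 'babc')
  2 → (6, 'bc')
  3 → (7, 'c')
  4 → (3, 'dbabc')
  5 → (2, 'ddbabc')
  6 → (1, 'eddbabc')
  7 → (0, 'eeddbabc')

SA = [5, 4, 6, 7, 3, 2, 1, 0]
[i] adj suffixes → lcp
  [1] 5/4 → 0 ('')
  [2] 4/6 → 1 ('b')
  [3] 6/7 → 0 ('')
  [4] 7/3 → 0 ('')
  [5] 3/2 → 1 ('d')
  [6] 2/1 → 0 ('')
  [7] 1/0 → 1 ('e')

n(n+1)/2 = 8·9/2 = 36
Σ LCP = 0 + 0 + 1 + 0 + 0 + 1 + 0 + 1 = 3
distinct = 36 − 3 = 33

33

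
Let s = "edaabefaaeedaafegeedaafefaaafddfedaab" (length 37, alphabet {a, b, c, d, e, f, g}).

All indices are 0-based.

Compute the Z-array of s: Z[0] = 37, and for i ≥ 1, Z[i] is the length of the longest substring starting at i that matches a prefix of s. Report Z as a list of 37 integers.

[37, 0, 0, 0, 0, 1, 0, 0, 0, 1, 4, 0, 0, 0, 0, 1, 0, 1, 4, 0, 0, 0, 0, 1, 0, 0, 0, 0, 0, 0, 0, 0, 5, 0, 0, 0, 0]

Z[0]=37
i=1: i≥r, start 0; Z[1]=0
i=2: i≥r, start 0; Z[2]=0
i=3: i≥r, start 0; Z[3]=0
i=4: i≥r, start 0; Z[4]=0
i=5: i≥r, start 0; Z[5]=1 scan→box=[5,6)
i=6: i≥r, start 0; Z[6]=0
i=7: i≥r, start 0; Z[7]=0
i=8: i≥r, start 0; Z[8]=0
i=9: i≥r, start 0; Z[9]=1 scan→box=[9,10)
i=10: i≥r, start 0; Z[10]=4 scan→box=[10,14)
i=11: min(r-i=3, Z[1]=0)=0; Z[11]=0
i=12: min(r-i=2, Z[2]=0)=0; Z[12]=0
i=13: min(r-i=1, Z[3]=0)=0; Z[13]=0
i=14: i≥r, start 0; Z[14]=0
i=15: i≥r, start 0; Z[15]=1 scan→box=[15,16)
i=16: i≥r, start 0; Z[16]=0
i=17: i≥r, start 0; Z[17]=1 scan→box=[17,18)
i=18: i≥r, start 0; Z[18]=4 scan→box=[18,22)
i=19: min(r-i=3, Z[1]=0)=0; Z[19]=0
i=20: min(r-i=2, Z[2]=0)=0; Z[20]=0
i=21: min(r-i=1, Z[3]=0)=0; Z[21]=0
i=22: i≥r, start 0; Z[22]=0
i=23: i≥r, start 0; Z[23]=1 scan→box=[23,24)
i=24: i≥r, start 0; Z[24]=0
i=25: i≥r, start 0; Z[25]=0
i=26: i≥r, start 0; Z[26]=0
i=27: i≥r, start 0; Z[27]=0
i=28: i≥r, start 0; Z[28]=0
i=29: i≥r, start 0; Z[29]=0
i=30: i≥r, start 0; Z[30]=0
i=31: i≥r, start 0; Z[31]=0
i=32: i≥r, start 0; Z[32]=5 scan→box=[32,37)
i=33: min(r-i=4, Z[1]=0)=0; Z[33]=0
i=34: min(r-i=3, Z[2]=0)=0; Z[34]=0
i=35: min(r-i=2, Z[3]=0)=0; Z[35]=0
i=36: min(r-i=1, Z[4]=0)=0; Z[36]=0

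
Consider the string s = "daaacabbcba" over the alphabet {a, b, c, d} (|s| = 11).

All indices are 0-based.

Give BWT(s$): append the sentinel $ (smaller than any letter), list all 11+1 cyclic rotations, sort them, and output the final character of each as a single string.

abdacacabab$

rank  rotation      last
    0  $daaacabbcba  a
    1  a$daaacabbcb  b
    2  aaacabbcba$d  d
    3  aacabbcba$da  a
    4  abbcba$daaac  c
    5  acabbcba$daa  a
    6  ba$daaacabbc  c
    7  bbcba$daaaca  a
    8  bcba$daaacab  b
    9  cabbcba$daaa  a
   10  cba$daaacabb  b
   11  daaacabbcba$  $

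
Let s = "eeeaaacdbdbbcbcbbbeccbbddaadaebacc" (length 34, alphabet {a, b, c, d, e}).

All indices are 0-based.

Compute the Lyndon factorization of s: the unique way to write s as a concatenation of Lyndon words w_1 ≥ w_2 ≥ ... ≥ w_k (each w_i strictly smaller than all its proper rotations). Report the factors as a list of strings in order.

emit factor 1: 'e' (i=0, period=1)
emit factor 2: 'e' (i=1, period=1)
emit factor 3: 'e' (i=2, period=1)
emit factor 4: 'aaacdbdbbcbcbbbeccbbddaadaebacc' (i=3, period=31)

["e", "e", "e", "aaacdbdbbcbcbbbeccbbddaadaebacc"]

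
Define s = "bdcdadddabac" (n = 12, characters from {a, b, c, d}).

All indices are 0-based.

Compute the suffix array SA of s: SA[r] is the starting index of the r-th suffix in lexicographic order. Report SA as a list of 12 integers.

rank | idx | suffix
   0 |   8 | abac
   1 |  10 | ac
   2 |   4 | adddabac
   3 |   9 | bac
   4 |   0 | bdcdadddabac
   5 |  11 | c
   6 |   2 | cdadddabac
   7 |   7 | dabac
   8 |   3 | dadddabac
   9 |   1 | dcdadddabac
  10 |   6 | ddabac
  11 |   5 | dddabac

[8, 10, 4, 9, 0, 11, 2, 7, 3, 1, 6, 5]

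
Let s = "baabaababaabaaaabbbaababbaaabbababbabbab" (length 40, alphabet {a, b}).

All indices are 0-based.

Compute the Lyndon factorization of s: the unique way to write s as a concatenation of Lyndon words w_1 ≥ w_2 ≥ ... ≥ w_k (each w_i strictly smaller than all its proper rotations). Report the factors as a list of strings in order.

emit factor 1: 'b' (i=0, period=1)
emit factor 2: 'aabaabab' (i=1, period=8)
emit factor 3: 'aab' (i=9, period=3)
emit factor 4: 'aaaabbbaababbaaabbababbabbab' (i=12, period=28)

["b", "aabaabab", "aab", "aaaabbbaababbaaabbababbabbab"]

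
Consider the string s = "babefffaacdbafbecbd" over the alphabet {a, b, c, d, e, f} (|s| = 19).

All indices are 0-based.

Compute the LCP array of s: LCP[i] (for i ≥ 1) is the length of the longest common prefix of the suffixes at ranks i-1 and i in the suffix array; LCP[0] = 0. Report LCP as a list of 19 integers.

[0, 1, 1, 1, 0, 2, 1, 1, 2, 0, 1, 0, 1, 0, 1, 0, 1, 1, 2]

rank | idx | suffix
   0 |   7 | aacdbafbecbd
   1 |   1 | abefffaacdbafbecbd
   2 |   8 | acdbafbecbd
   3 |  12 | afbecbd
   4 |   0 | babefffaacdbafbecbd
   5 |  11 | bafbecbd
   6 |  17 | bd
   7 |  14 | becbd
   8 |   2 | befffaacdbafbecbd
   9 |  16 | cbd
  10 |   9 | cdbafbecbd
  11 |  18 | d
  12 |  10 | dbafbecbd
  13 |  15 | ecbd
  14 |   3 | efffaacdbafbecbd
  15 |   6 | faacdbafbecbd
  16 |  13 | fbecbd
  17 |   5 | ffaacdbafbecbd
  18 |   4 | fffaacdbafbecbd

SA = [7, 1, 8, 12, 0, 11, 17, 14, 2, 16, 9, 18, 10, 15, 3, 6, 13, 5, 4]
i: (SA[i-1],SA[i]) lcp shared
  1: (7,1) 1 'a'
  2: (1,8) 1 'a'
  3: (8,12) 1 'a'
  4: (12,0) 0 ''
  5: (0,11) 2 'ba'
  6: (11,17) 1 'b'
  7: (17,14) 1 'b'
  8: (14,2) 2 'be'
  9: (2,16) 0 ''
  10: (16,9) 1 'c'
  11: (9,18) 0 ''
  12: (18,10) 1 'd'
  13: (10,15) 0 ''
  14: (15,3) 1 'e'
  15: (3,6) 0 ''
  16: (6,13) 1 'f'
  17: (13,5) 1 'f'
  18: (5,4) 2 'ff'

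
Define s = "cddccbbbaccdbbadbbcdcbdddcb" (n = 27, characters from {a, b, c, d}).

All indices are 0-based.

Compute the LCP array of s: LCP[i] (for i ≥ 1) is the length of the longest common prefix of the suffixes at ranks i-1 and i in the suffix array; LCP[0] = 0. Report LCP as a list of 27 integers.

rank | idx | suffix
   0 |   8 | accdbbadbbcdcbdddcb
   1 |  14 | adbbcdcbdddcb
   2 |  26 | b
   3 |   7 | baccdbbadbbcdcbdddcb
   4 |  13 | badbbcdcbdddcb
   5 |   6 | bbaccdbbadbbcdcbdddcb
   6 |  12 | bbadbbcdcbdddcb
   7 |   5 | bbbaccdbbadbbcdcbdddcb
   8 |  16 | bbcdcbdddcb
   9 |  17 | bcdcbdddcb
  10 |  21 | bdddcb
  11 |  25 | cb
  12 |   4 | cbbbaccdbbadbbcdcbdddcb
  13 |  20 | cbdddcb
  14 |   3 | ccbbbaccdbbadbbcdcbdddcb
  15 |   9 | ccdbbadbbcdcbdddcb
  16 |  10 | cdbbadbbcdcbdddcb
  17 |  18 | cdcbdddcb
  18 |   0 | cddccbbbaccdbbadbbcdcbdddcb
  19 |  11 | dbbadbbcdcbdddcb
  20 |  15 | dbbcdcbdddcb
  21 |  24 | dcb
  22 |  19 | dcbdddcb
  23 |   2 | dccbbbaccdbbadbbcdcbdddcb
  24 |  23 | ddcb
  25 |   1 | ddccbbbaccdbbadbbcdcbdddcb
  26 |  22 | dddcb

SA = [8, 14, 26, 7, 13, 6, 12, 5, 16, 17, 21, 25, 4, 20, 3, 9, 10, 18, 0, 11, 15, 24, 19, 2, 23, 1, 22]
[i] adj suffixes → lcp
  [1] 8/14 → 1 ('a')
  [2] 14/26 → 0 ('')
  [3] 26/7 → 1 ('b')
  [4] 7/13 → 2 ('ba')
  [5] 13/6 → 1 ('b')
  [6] 6/12 → 3 ('bba')
  [7] 12/5 → 2 ('bb')
  [8] 5/16 → 2 ('bb')
  [9] 16/17 → 1 ('b')
  [10] 17/21 → 1 ('b')
  [11] 21/25 → 0 ('')
  [12] 25/4 → 2 ('cb')
  [13] 4/20 → 2 ('cb')
  [14] 20/3 → 1 ('c')
  [15] 3/9 → 2 ('cc')
  [16] 9/10 → 1 ('c')
  [17] 10/18 → 2 ('cd')
  [18] 18/0 → 2 ('cd')
  [19] 0/11 → 0 ('')
  [20] 11/15 → 3 ('dbb')
  [21] 15/24 → 1 ('d')
  [22] 24/19 → 3 ('dcb')
  [23] 19/2 → 2 ('dc')
  [24] 2/23 → 1 ('d')
  [25] 23/1 → 3 ('ddc')
  [26] 1/22 → 2 ('dd')

[0, 1, 0, 1, 2, 1, 3, 2, 2, 1, 1, 0, 2, 2, 1, 2, 1, 2, 2, 0, 3, 1, 3, 2, 1, 3, 2]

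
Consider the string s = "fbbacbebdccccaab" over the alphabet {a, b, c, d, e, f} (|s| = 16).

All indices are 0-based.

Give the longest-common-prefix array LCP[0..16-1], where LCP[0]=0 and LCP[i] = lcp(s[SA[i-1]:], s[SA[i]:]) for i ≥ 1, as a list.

[0, 1, 1, 0, 1, 1, 1, 1, 0, 1, 1, 2, 3, 0, 0, 0]

rank | idx | suffix
   0 |  13 | aab
   1 |  14 | ab
   2 |   3 | acbebdccccaab
   3 |  15 | b
   4 |   2 | bacbebdccccaab
   5 |   1 | bbacbebdccccaab
   6 |   7 | bdccccaab
   7 |   5 | bebdccccaab
   8 |  12 | caab
   9 |   4 | cbebdccccaab
  10 |  11 | ccaab
  11 |  10 | cccaab
  12 |   9 | ccccaab
  13 |   8 | dccccaab
  14 |   6 | ebdccccaab
  15 |   0 | fbbacbebdccccaab

SA = [13, 14, 3, 15, 2, 1, 7, 5, 12, 4, 11, 10, 9, 8, 6, 0]
i: (SA[i-1],SA[i]) lcp shared
  1: (13,14) 1 'a'
  2: (14,3) 1 'a'
  3: (3,15) 0 ''
  4: (15,2) 1 'b'
  5: (2,1) 1 'b'
  6: (1,7) 1 'b'
  7: (7,5) 1 'b'
  8: (5,12) 0 ''
  9: (12,4) 1 'c'
  10: (4,11) 1 'c'
  11: (11,10) 2 'cc'
  12: (10,9) 3 'ccc'
  13: (9,8) 0 ''
  14: (8,6) 0 ''
  15: (6,0) 0 ''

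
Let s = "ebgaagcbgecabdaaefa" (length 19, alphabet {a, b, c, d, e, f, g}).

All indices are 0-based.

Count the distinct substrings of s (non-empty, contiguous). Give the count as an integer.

sorted suffixes:
  #0 SA[0]=18  'a'
  #1 SA[1]=14  'aaefa'
  #2 SA[2]=3  'aagcbgecabdaaefa'
  #3 SA[3]=11  'abdaaefa'
  #4 SA[4]=15  'aefa'
  #5 SA[5]=4  'agcbgecabdaaefa'
  #6 SA[6]=12  'bdaaefa'
  #7 SA[7]=1  'bgaagcbgecabdaaefa'
  #8 SA[8]=7  'bgecabdaaefa'
  #9 SA[9]=10  'cabdaaefa'
  #10 SA[10]=6  'cbgecabdaaefa'
  #11 SA[11]=13  'daaefa'
  #12 SA[12]=0  'ebgaagcbgecabdaaefa'
  #13 SA[13]=9  'ecabdaaefa'
  #14 SA[14]=16  'efa'
  #15 SA[15]=17  'fa'
  #16 SA[16]=2  'gaagcbgecabdaaefa'
  #17 SA[17]=5  'gcbgecabdaaefa'
  #18 SA[18]=8  'gecabdaaefa'

SA = [18, 14, 3, 11, 15, 4, 12, 1, 7, 10, 6, 13, 0, 9, 16, 17, 2, 5, 8]
[i] adj suffixes → lcp
  [1] 18/14 → 1 ('a')
  [2] 14/3 → 2 ('aa')
  [3] 3/11 → 1 ('a')
  [4] 11/15 → 1 ('a')
  [5] 15/4 → 1 ('a')
  [6] 4/12 → 0 ('')
  [7] 12/1 → 1 ('b')
  [8] 1/7 → 2 ('bg')
  [9] 7/10 → 0 ('')
  [10] 10/6 → 1 ('c')
  [11] 6/13 → 0 ('')
  [12] 13/0 → 0 ('')
  [13] 0/9 → 1 ('e')
  [14] 9/16 → 1 ('e')
  [15] 16/17 → 0 ('')
  [16] 17/2 → 0 ('')
  [17] 2/5 → 1 ('g')
  [18] 5/8 → 1 ('g')

n(n+1)/2 = 19·20/2 = 190
Σ LCP = 0 + 1 + 2 + 1 + 1 + 1 + 0 + 1 + 2 + 0 + 1 + 0 + 0 + 1 + 1 + 0 + 0 + 1 + 1 = 14
distinct = 190 − 14 = 176

176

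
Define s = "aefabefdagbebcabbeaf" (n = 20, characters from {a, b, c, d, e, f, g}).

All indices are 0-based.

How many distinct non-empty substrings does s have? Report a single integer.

193

sorted suffixes:
  #0 SA[0]=14  'abbeaf'
  #1 SA[1]=3  'abefdagbebcabbeaf'
  #2 SA[2]=0  'aefabefdagbebcabbeaf'
  #3 SA[3]=18  'af'
  #4 SA[4]=8  'agbebcabbeaf'
  #5 SA[5]=15  'bbeaf'
  #6 SA[6]=12  'bcabbeaf'
  #7 SA[7]=16  'beaf'
  #8 SA[8]=10  'bebcabbeaf'
  #9 SA[9]=4  'befdagbebcabbeaf'
  #10 SA[10]=13  'cabbeaf'
  #11 SA[11]=7  'dagbebcabbeaf'
  #12 SA[12]=17  'eaf'
  #13 SA[13]=11  'ebcabbeaf'
  #14 SA[14]=1  'efabefdagbebcabbeaf'
  #15 SA[15]=5  'efdagbebcabbeaf'
  #16 SA[16]=19  'f'
  #17 SA[17]=2  'fabefdagbebcabbeaf'
  #18 SA[18]=6  'fdagbebcabbeaf'
  #19 SA[19]=9  'gbebcabbeaf'

SA = [14, 3, 0, 18, 8, 15, 12, 16, 10, 4, 13, 7, 17, 11, 1, 5, 19, 2, 6, 9]
[i] adj suffixes → lcp
  [1] 14/3 → 2 ('ab')
  [2] 3/0 → 1 ('a')
  [3] 0/18 → 1 ('a')
  [4] 18/8 → 1 ('a')
  [5] 8/15 → 0 ('')
  [6] 15/12 → 1 ('b')
  [7] 12/16 → 1 ('b')
  [8] 16/10 → 2 ('be')
  [9] 10/4 → 2 ('be')
  [10] 4/13 → 0 ('')
  [11] 13/7 → 0 ('')
  [12] 7/17 → 0 ('')
  [13] 17/11 → 1 ('e')
  [14] 11/1 → 1 ('e')
  [15] 1/5 → 2 ('ef')
  [16] 5/19 → 0 ('')
  [17] 19/2 → 1 ('f')
  [18] 2/6 → 1 ('f')
  [19] 6/9 → 0 ('')

n(n+1)/2 = 20·21/2 = 210
Σ LCP = 0 + 2 + 1 + 1 + 1 + 0 + 1 + 1 + 2 + 2 + 0 + 0 + 0 + 1 + 1 + 2 + 0 + 1 + 1 + 0 = 17
distinct = 210 − 17 = 193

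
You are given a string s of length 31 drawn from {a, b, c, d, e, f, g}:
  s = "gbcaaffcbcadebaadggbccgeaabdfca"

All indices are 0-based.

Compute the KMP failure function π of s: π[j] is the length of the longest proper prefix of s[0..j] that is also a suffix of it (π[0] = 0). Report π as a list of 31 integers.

[0, 0, 0, 0, 0, 0, 0, 0, 0, 0, 0, 0, 0, 0, 0, 0, 0, 1, 1, 2, 3, 0, 1, 0, 0, 0, 0, 0, 0, 0, 0]

π[0] = 0
j=1 s[j]='b': π[1]=0 (border '')
j=2 s[j]='c': π[2]=0 (border '')
j=3 s[j]='a': π[3]=0 (border '')
j=4 s[j]='a': π[4]=0 (border '')
j=5 s[j]='f': π[5]=0 (border '')
j=6 s[j]='f': π[6]=0 (border '')
j=7 s[j]='c': π[7]=0 (border '')
j=8 s[j]='b': π[8]=0 (border '')
j=9 s[j]='c': π[9]=0 (border '')
j=10 s[j]='a': π[10]=0 (border '')
j=11 s[j]='d': π[11]=0 (border '')
j=12 s[j]='e': π[12]=0 (border '')
j=13 s[j]='b': π[13]=0 (border '')
j=14 s[j]='a': π[14]=0 (border '')
j=15 s[j]='a': π[15]=0 (border '')
j=16 s[j]='d': π[16]=0 (border '')
j=17 s[j]='g': π[17]=1 (border 'g')
j=18 s[j]='g': k: 1→0; π[18]=1 (border 'g')
j=19 s[j]='b': π[19]=2 (border 'gb')
j=20 s[j]='c': π[20]=3 (border 'gbc')
j=21 s[j]='c': k: 3→0; π[21]=0 (border '')
j=22 s[j]='g': π[22]=1 (border 'g')
j=23 s[j]='e': k: 1→0; π[23]=0 (border '')
j=24 s[j]='a': π[24]=0 (border '')
j=25 s[j]='a': π[25]=0 (border '')
j=26 s[j]='b': π[26]=0 (border '')
j=27 s[j]='d': π[27]=0 (border '')
j=28 s[j]='f': π[28]=0 (border '')
j=29 s[j]='c': π[29]=0 (border '')
j=30 s[j]='a': π[30]=0 (border '')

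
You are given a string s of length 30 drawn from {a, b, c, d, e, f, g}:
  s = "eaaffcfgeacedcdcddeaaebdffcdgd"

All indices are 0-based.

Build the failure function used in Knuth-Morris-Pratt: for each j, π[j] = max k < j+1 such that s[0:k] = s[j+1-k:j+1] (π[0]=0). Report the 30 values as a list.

[0, 0, 0, 0, 0, 0, 0, 0, 1, 2, 0, 1, 0, 0, 0, 0, 0, 0, 1, 2, 3, 1, 0, 0, 0, 0, 0, 0, 0, 0]

π[0] = 0
j=1 s[j]='a': π[1]=0 (border '')
j=2 s[j]='a': π[2]=0 (border '')
j=3 s[j]='f': π[3]=0 (border '')
j=4 s[j]='f': π[4]=0 (border '')
j=5 s[j]='c': π[5]=0 (border '')
j=6 s[j]='f': π[6]=0 (border '')
j=7 s[j]='g': π[7]=0 (border '')
j=8 s[j]='e': π[8]=1 (border 'e')
j=9 s[j]='a': π[9]=2 (border 'ea')
j=10 s[j]='c': k: 2→0; π[10]=0 (border '')
j=11 s[j]='e': π[11]=1 (border 'e')
j=12 s[j]='d': k: 1→0; π[12]=0 (border '')
j=13 s[j]='c': π[13]=0 (border '')
j=14 s[j]='d': π[14]=0 (border '')
j=15 s[j]='c': π[15]=0 (border '')
j=16 s[j]='d': π[16]=0 (border '')
j=17 s[j]='d': π[17]=0 (border '')
j=18 s[j]='e': π[18]=1 (border 'e')
j=19 s[j]='a': π[19]=2 (border 'ea')
j=20 s[j]='a': π[20]=3 (border 'eaa')
j=21 s[j]='e': k: 3→0; π[21]=1 (border 'e')
j=22 s[j]='b': k: 1→0; π[22]=0 (border '')
j=23 s[j]='d': π[23]=0 (border '')
j=24 s[j]='f': π[24]=0 (border '')
j=25 s[j]='f': π[25]=0 (border '')
j=26 s[j]='c': π[26]=0 (border '')
j=27 s[j]='d': π[27]=0 (border '')
j=28 s[j]='g': π[28]=0 (border '')
j=29 s[j]='d': π[29]=0 (border '')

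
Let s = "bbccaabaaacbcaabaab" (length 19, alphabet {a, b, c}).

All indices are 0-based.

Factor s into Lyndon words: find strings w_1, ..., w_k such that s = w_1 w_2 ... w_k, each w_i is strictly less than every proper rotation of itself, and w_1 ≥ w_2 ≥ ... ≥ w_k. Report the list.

emit factor 1: 'bbcc' (i=0, period=4)
emit factor 2: 'aab' (i=4, period=3)
emit factor 3: 'aaacbcaabaab' (i=7, period=12)

["bbcc", "aab", "aaacbcaabaab"]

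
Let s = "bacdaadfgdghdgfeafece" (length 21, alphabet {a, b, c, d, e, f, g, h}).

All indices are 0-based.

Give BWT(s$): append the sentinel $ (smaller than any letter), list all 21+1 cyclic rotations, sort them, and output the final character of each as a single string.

rank  rotation                last
    0  $bacdaadfgdghdgfeafece  e
    1  aadfgdghdgfeafece$bacd  d
    2  acdaadfgdghdgfeafece$b  b
    3  adfgdghdgfeafece$bacda  a
    4  afece$bacdaadfgdghdgfe  e
    5  bacdaadfgdghdgfeafece$  $
    6  cdaadfgdghdgfeafece$ba  a
    7  ce$bacdaadfgdghdgfeafe  e
    8  daadfgdghdgfeafece$bac  c
    9  dfgdghdgfeafece$bacdaa  a
   10  dgfeafece$bacdaadfgdgh  h
   11  dghdgfeafece$bacdaadfg  g
   12  e$bacdaadfgdghdgfeafec  c
   13  eafece$bacdaadfgdghdgf  f
   14  ece$bacdaadfgdghdgfeaf  f
   15  feafece$bacdaadfgdghdg  g
   16  fece$bacdaadfgdghdgfea  a
   17  fgdghdgfeafece$bacdaad  d
   18  gdghdgfeafece$bacdaadf  f
   19  gfeafece$bacdaadfgdghd  d
   20  ghdgfeafece$bacdaadfgd  d
   21  hdgfeafece$bacdaadfgdg  g

edbae$aecahgcffgadfddg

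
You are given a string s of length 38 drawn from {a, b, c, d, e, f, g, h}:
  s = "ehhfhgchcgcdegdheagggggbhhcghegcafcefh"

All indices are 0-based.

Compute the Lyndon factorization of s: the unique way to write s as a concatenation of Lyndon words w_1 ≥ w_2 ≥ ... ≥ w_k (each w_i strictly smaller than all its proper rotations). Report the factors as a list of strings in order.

["ehhfhg", "ch", "cg", "cdegdhe", "agggggbhhcghegc", "afcefh"]

emit factor 1: 'ehhfhg' (i=0, period=6)
emit factor 2: 'ch' (i=6, period=2)
emit factor 3: 'cg' (i=8, period=2)
emit factor 4: 'cdegdhe' (i=10, period=7)
emit factor 5: 'agggggbhhcghegc' (i=17, period=15)
emit factor 6: 'afcefh' (i=32, period=6)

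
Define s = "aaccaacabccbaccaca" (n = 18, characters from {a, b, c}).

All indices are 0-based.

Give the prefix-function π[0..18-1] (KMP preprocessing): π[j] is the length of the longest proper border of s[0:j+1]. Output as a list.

π[0] = 0
j=1 s[j]='a': π[1]=1 (border 'a')
j=2 s[j]='c': k: 1→0; π[2]=0 (border '')
j=3 s[j]='c': π[3]=0 (border '')
j=4 s[j]='a': π[4]=1 (border 'a')
j=5 s[j]='a': π[5]=2 (border 'aa')
j=6 s[j]='c': π[6]=3 (border 'aac')
j=7 s[j]='a': k: 3→0; π[7]=1 (border 'a')
j=8 s[j]='b': k: 1→0; π[8]=0 (border '')
j=9 s[j]='c': π[9]=0 (border '')
j=10 s[j]='c': π[10]=0 (border '')
j=11 s[j]='b': π[11]=0 (border '')
j=12 s[j]='a': π[12]=1 (border 'a')
j=13 s[j]='c': k: 1→0; π[13]=0 (border '')
j=14 s[j]='c': π[14]=0 (border '')
j=15 s[j]='a': π[15]=1 (border 'a')
j=16 s[j]='c': k: 1→0; π[16]=0 (border '')
j=17 s[j]='a': π[17]=1 (border 'a')

[0, 1, 0, 0, 1, 2, 3, 1, 0, 0, 0, 0, 1, 0, 0, 1, 0, 1]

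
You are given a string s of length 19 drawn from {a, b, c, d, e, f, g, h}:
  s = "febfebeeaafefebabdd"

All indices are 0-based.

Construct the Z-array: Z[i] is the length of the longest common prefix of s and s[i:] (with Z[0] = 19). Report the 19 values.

Z[0]=19
i=1: outside box; Z[1]=0
i=2: outside box; Z[2]=0
i=3: outside box; Z[3]=3 extend→box=[3,6)
i=4: min(r-i=2, Z[1]=0)=0; Z[4]=0
i=5: min(r-i=1, Z[2]=0)=0; Z[5]=0
i=6: outside box; Z[6]=0
i=7: outside box; Z[7]=0
i=8: outside box; Z[8]=0
i=9: outside box; Z[9]=0
i=10: outside box; Z[10]=2 extend→box=[10,12)
i=11: min(r-i=1, Z[1]=0)=0; Z[11]=0
i=12: outside box; Z[12]=3 extend→box=[12,15)
i=13: min(r-i=2, Z[1]=0)=0; Z[13]=0
i=14: min(r-i=1, Z[2]=0)=0; Z[14]=0
i=15: outside box; Z[15]=0
i=16: outside box; Z[16]=0
i=17: outside box; Z[17]=0
i=18: outside box; Z[18]=0

[19, 0, 0, 3, 0, 0, 0, 0, 0, 0, 2, 0, 3, 0, 0, 0, 0, 0, 0]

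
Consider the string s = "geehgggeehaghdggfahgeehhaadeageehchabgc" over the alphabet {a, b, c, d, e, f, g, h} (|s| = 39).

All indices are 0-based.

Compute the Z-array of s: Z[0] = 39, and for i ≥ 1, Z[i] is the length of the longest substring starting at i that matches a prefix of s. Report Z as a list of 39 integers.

Z[0]=39
i=1: fresh scan; Z[1]=0
i=2: fresh scan; Z[2]=0
i=3: fresh scan; Z[3]=0
i=4: fresh scan; Z[4]=1 grow→box=[4,5)
i=5: fresh scan; Z[5]=1 grow→box=[5,6)
i=6: fresh scan; Z[6]=4 grow→box=[6,10)
i=7: min(r-i=3, Z[1]=0)=0; Z[7]=0
i=8: min(r-i=2, Z[2]=0)=0; Z[8]=0
i=9: min(r-i=1, Z[3]=0)=0; Z[9]=0
i=10: fresh scan; Z[10]=0
i=11: fresh scan; Z[11]=1 grow→box=[11,12)
i=12: fresh scan; Z[12]=0
i=13: fresh scan; Z[13]=0
i=14: fresh scan; Z[14]=1 grow→box=[14,15)
i=15: fresh scan; Z[15]=1 grow→box=[15,16)
i=16: fresh scan; Z[16]=0
i=17: fresh scan; Z[17]=0
i=18: fresh scan; Z[18]=0
i=19: fresh scan; Z[19]=4 grow→box=[19,23)
i=20: min(r-i=3, Z[1]=0)=0; Z[20]=0
i=21: min(r-i=2, Z[2]=0)=0; Z[21]=0
i=22: min(r-i=1, Z[3]=0)=0; Z[22]=0
i=23: fresh scan; Z[23]=0
i=24: fresh scan; Z[24]=0
i=25: fresh scan; Z[25]=0
i=26: fresh scan; Z[26]=0
i=27: fresh scan; Z[27]=0
i=28: fresh scan; Z[28]=0
i=29: fresh scan; Z[29]=4 grow→box=[29,33)
i=30: min(r-i=3, Z[1]=0)=0; Z[30]=0
i=31: min(r-i=2, Z[2]=0)=0; Z[31]=0
i=32: min(r-i=1, Z[3]=0)=0; Z[32]=0
i=33: fresh scan; Z[33]=0
i=34: fresh scan; Z[34]=0
i=35: fresh scan; Z[35]=0
i=36: fresh scan; Z[36]=0
i=37: fresh scan; Z[37]=1 grow→box=[37,38)
i=38: fresh scan; Z[38]=0

[39, 0, 0, 0, 1, 1, 4, 0, 0, 0, 0, 1, 0, 0, 1, 1, 0, 0, 0, 4, 0, 0, 0, 0, 0, 0, 0, 0, 0, 4, 0, 0, 0, 0, 0, 0, 0, 1, 0]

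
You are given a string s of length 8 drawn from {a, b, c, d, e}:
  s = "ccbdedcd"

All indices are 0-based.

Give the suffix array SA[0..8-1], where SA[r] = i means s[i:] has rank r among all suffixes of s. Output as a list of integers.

[2, 1, 0, 6, 7, 5, 3, 4]

sorted suffixes:
  #0 SA[0]=2  'bdedcd'
  #1 SA[1]=1  'cbdedcd'
  #2 SA[2]=0  'ccbdedcd'
  #3 SA[3]=6  'cd'
  #4 SA[4]=7  'd'
  #5 SA[5]=5  'dcd'
  #6 SA[6]=3  'dedcd'
  #7 SA[7]=4  'edcd'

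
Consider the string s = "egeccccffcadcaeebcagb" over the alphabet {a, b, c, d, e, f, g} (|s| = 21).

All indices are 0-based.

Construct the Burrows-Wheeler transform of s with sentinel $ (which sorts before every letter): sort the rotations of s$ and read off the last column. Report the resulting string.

bcccgefdbecccaega$fcae

rank  rotation                last
    0  $egeccccffcadcaeebcagb  b
    1  adcaeebcagb$egeccccffc  c
    2  aeebcagb$egeccccffcadc  c
    3  agb$egeccccffcadcaeebc  c
    4  b$egeccccffcadcaeebcag  g
    5  bcagb$egeccccffcadcaee  e
    6  cadcaeebcagb$egeccccff  f
    7  caeebcagb$egeccccffcad  d
    8  cagb$egeccccffcadcaeeb  b
    9  ccccffcadcaeebcagb$ege  e
   10  cccffcadcaeebcagb$egec  c
   11  ccffcadcaeebcagb$egecc  c
   12  cffcadcaeebcagb$egeccc  c
   13  dcaeebcagb$egeccccffca  a
   14  ebcagb$egeccccffcadcae  e
   15  eccccffcadcaeebcagb$eg  g
   16  eebcagb$egeccccffcadca  a
   17  egeccccffcadcaeebcagb$  $
   18  fcadcaeebcagb$egeccccf  f
   19  ffcadcaeebcagb$egecccc  c
   20  gb$egeccccffcadcaeebca  a
   21  geccccffcadcaeebcagb$e  e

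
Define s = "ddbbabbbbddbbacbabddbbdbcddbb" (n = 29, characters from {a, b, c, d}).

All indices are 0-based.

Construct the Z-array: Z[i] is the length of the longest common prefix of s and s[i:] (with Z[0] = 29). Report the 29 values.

Z[0]=29
i=1: outside box; Z[1]=1 grow→box=[1,2)
i=2: outside box; Z[2]=0
i=3: outside box; Z[3]=0
i=4: outside box; Z[4]=0
i=5: outside box; Z[5]=0
i=6: outside box; Z[6]=0
i=7: outside box; Z[7]=0
i=8: outside box; Z[8]=0
i=9: outside box; Z[9]=5 grow→box=[9,14)
i=10: min(r-i=4, Z[1]=1)=1; Z[10]=1
i=11: min(r-i=3, Z[2]=0)=0; Z[11]=0
i=12: min(r-i=2, Z[3]=0)=0; Z[12]=0
i=13: min(r-i=1, Z[4]=0)=0; Z[13]=0
i=14: outside box; Z[14]=0
i=15: outside box; Z[15]=0
i=16: outside box; Z[16]=0
i=17: outside box; Z[17]=0
i=18: outside box; Z[18]=4 grow→box=[18,22)
i=19: min(r-i=3, Z[1]=1)=1; Z[19]=1
i=20: min(r-i=2, Z[2]=0)=0; Z[20]=0
i=21: min(r-i=1, Z[3]=0)=0; Z[21]=0
i=22: outside box; Z[22]=1 grow→box=[22,23)
i=23: outside box; Z[23]=0
i=24: outside box; Z[24]=0
i=25: outside box; Z[25]=4 grow→box=[25,29)
i=26: min(r-i=3, Z[1]=1)=1; Z[26]=1
i=27: min(r-i=2, Z[2]=0)=0; Z[27]=0
i=28: min(r-i=1, Z[3]=0)=0; Z[28]=0

[29, 1, 0, 0, 0, 0, 0, 0, 0, 5, 1, 0, 0, 0, 0, 0, 0, 0, 4, 1, 0, 0, 1, 0, 0, 4, 1, 0, 0]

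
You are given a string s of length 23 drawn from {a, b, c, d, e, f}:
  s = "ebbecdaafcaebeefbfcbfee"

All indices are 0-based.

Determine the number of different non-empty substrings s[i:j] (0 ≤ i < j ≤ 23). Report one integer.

254

rank | idx | suffix
   0 |   6 | aafcaebeefbfcbfee
   1 |  10 | aebeefbfcbfee
   2 |   7 | afcaebeefbfcbfee
   3 |   1 | bbecdaafcaebeefbfcbfee
   4 |   2 | becdaafcaebeefbfcbfee
   5 |  12 | beefbfcbfee
   6 |  16 | bfcbfee
   7 |  19 | bfee
   8 |   9 | caebeefbfcbfee
   9 |  18 | cbfee
  10 |   4 | cdaafcaebeefbfcbfee
  11 |   5 | daafcaebeefbfcbfee
  12 |  22 | e
  13 |   0 | ebbecdaafcaebeefbfcbfee
  14 |  11 | ebeefbfcbfee
  15 |   3 | ecdaafcaebeefbfcbfee
  16 |  21 | ee
  17 |  13 | eefbfcbfee
  18 |  14 | efbfcbfee
  19 |  15 | fbfcbfee
  20 |   8 | fcaebeefbfcbfee
  21 |  17 | fcbfee
  22 |  20 | fee

SA = [6, 10, 7, 1, 2, 12, 16, 19, 9, 18, 4, 5, 22, 0, 11, 3, 21, 13, 14, 15, 8, 17, 20]
[i] adj suffixes → lcp
  [1] 6/10 → 1 ('a')
  [2] 10/7 → 1 ('a')
  [3] 7/1 → 0 ('')
  [4] 1/2 → 1 ('b')
  [5] 2/12 → 2 ('be')
  [6] 12/16 → 1 ('b')
  [7] 16/19 → 2 ('bf')
  [8] 19/9 → 0 ('')
  [9] 9/18 → 1 ('c')
  [10] 18/4 → 1 ('c')
  [11] 4/5 → 0 ('')
  [12] 5/22 → 0 ('')
  [13] 22/0 → 1 ('e')
  [14] 0/11 → 2 ('eb')
  [15] 11/3 → 1 ('e')
  [16] 3/21 → 1 ('e')
  [17] 21/13 → 2 ('ee')
  [18] 13/14 → 1 ('e')
  [19] 14/15 → 0 ('')
  [20] 15/8 → 1 ('f')
  [21] 8/17 → 2 ('fc')
  [22] 17/20 → 1 ('f')

n(n+1)/2 = 23·24/2 = 276
Σ LCP = 0 + 1 + 1 + 0 + 1 + 2 + 1 + 2 + 0 + 1 + 1 + 0 + 0 + 1 + 2 + 1 + 1 + 2 + 1 + 0 + 1 + 2 + 1 = 22
distinct = 276 − 22 = 254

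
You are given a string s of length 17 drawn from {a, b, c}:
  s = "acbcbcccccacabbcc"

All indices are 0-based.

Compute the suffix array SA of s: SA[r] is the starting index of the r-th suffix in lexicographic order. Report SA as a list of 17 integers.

[12, 10, 0, 13, 2, 14, 4, 16, 11, 9, 1, 3, 15, 8, 7, 6, 5]

rank→(start, suffix):
  0 → (12, 'abbcc')
  1 → (10, 'acabbcc')
  2 → (0, 'acbcbcccccacabbcc')
  3 → (13, 'bbcc')
  4 → (2, 'bcbcccccacabbcc')
  5 → (14, 'bcc')
  6 → (4, 'bcccccacabbcc')
  7 → (16, 'c')
  8 → (11, 'cabbcc')
  9 → (9, 'cacabbcc')
  10 → (1, 'cbcbcccccacabbcc')
  11 → (3, 'cbcccccacabbcc')
  12 → (15, 'cc')
  13 → (8, 'ccacabbcc')
  14 → (7, 'cccacabbcc')
  15 → (6, 'ccccacabbcc')
  16 → (5, 'cccccacabbcc')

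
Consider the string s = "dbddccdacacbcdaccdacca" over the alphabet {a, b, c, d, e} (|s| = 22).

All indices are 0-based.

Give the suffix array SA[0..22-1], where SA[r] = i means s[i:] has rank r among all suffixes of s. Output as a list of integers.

[21, 7, 9, 18, 14, 11, 1, 20, 8, 10, 19, 4, 15, 5, 16, 12, 6, 17, 13, 0, 3, 2]

rank | idx | suffix
   0 |  21 | a
   1 |   7 | acacbcdaccdacca
   2 |   9 | acbcdaccdacca
   3 |  18 | acca
   4 |  14 | accdacca
   5 |  11 | bcdaccdacca
   6 |   1 | bddccdacacbcdaccdacca
   7 |  20 | ca
   8 |   8 | cacbcdaccdacca
   9 |  10 | cbcdaccdacca
  10 |  19 | cca
  11 |   4 | ccdacacbcdaccdacca
  12 |  15 | ccdacca
  13 |   5 | cdacacbcdaccdacca
  14 |  16 | cdacca
  15 |  12 | cdaccdacca
  16 |   6 | dacacbcdaccdacca
  17 |  17 | dacca
  18 |  13 | daccdacca
  19 |   0 | dbddccdacacbcdaccdacca
  20 |   3 | dccdacacbcdaccdacca
  21 |   2 | ddccdacacbcdaccdacca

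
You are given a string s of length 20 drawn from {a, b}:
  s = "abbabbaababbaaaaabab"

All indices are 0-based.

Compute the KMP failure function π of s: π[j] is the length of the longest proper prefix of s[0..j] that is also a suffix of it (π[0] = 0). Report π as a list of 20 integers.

π[0] = 0
j=1 s[j]='b': π[1]=0 (border '')
j=2 s[j]='b': π[2]=0 (border '')
j=3 s[j]='a': π[3]=1 (border 'a')
j=4 s[j]='b': π[4]=2 (border 'ab')
j=5 s[j]='b': π[5]=3 (border 'abb')
j=6 s[j]='a': π[6]=4 (border 'abba')
j=7 s[j]='a': k: 4→1→0; π[7]=1 (border 'a')
j=8 s[j]='b': π[8]=2 (border 'ab')
j=9 s[j]='a': k: 2→0; π[9]=1 (border 'a')
j=10 s[j]='b': π[10]=2 (border 'ab')
j=11 s[j]='b': π[11]=3 (border 'abb')
j=12 s[j]='a': π[12]=4 (border 'abba')
j=13 s[j]='a': k: 4→1→0; π[13]=1 (border 'a')
j=14 s[j]='a': k: 1→0; π[14]=1 (border 'a')
j=15 s[j]='a': k: 1→0; π[15]=1 (border 'a')
j=16 s[j]='a': k: 1→0; π[16]=1 (border 'a')
j=17 s[j]='b': π[17]=2 (border 'ab')
j=18 s[j]='a': k: 2→0; π[18]=1 (border 'a')
j=19 s[j]='b': π[19]=2 (border 'ab')

[0, 0, 0, 1, 2, 3, 4, 1, 2, 1, 2, 3, 4, 1, 1, 1, 1, 2, 1, 2]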